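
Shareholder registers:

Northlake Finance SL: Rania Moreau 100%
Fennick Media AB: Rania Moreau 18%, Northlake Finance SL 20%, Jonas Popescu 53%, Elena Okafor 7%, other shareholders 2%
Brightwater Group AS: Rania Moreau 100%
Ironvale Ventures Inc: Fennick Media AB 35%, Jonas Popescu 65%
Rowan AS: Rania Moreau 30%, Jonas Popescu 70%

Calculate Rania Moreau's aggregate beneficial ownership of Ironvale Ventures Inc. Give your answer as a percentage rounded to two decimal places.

13.30%

Rania reaches Ironvale along 2 paths.
Via Fennick: 18% × 35% = 6.3%.
Via Northlake → Fennick: 100% × 20% × 35% = 7%.
Total: 6.3% + 7% = 13.3%.
Rounded: 13.30%.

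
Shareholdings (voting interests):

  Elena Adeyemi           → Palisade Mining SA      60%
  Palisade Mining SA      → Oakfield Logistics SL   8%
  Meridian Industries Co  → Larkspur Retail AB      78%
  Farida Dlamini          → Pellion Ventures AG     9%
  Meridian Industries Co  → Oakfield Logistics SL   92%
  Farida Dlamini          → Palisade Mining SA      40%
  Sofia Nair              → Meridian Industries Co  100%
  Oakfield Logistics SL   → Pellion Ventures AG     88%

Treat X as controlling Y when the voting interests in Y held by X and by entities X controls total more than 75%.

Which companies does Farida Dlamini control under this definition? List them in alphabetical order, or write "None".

None

Farida's largest direct stake is 40% in Palisade, which does not meet the threshold.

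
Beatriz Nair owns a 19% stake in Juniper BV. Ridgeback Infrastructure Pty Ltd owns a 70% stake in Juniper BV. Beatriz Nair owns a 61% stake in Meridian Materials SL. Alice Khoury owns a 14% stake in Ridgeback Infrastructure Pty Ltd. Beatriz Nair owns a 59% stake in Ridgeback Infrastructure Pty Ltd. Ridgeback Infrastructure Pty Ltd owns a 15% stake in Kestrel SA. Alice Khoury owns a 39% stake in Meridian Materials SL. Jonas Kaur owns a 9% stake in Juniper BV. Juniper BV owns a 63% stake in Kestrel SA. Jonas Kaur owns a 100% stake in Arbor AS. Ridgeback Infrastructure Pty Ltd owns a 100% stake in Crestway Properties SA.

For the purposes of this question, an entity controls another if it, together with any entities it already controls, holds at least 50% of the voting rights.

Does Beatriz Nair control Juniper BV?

Beatriz holds 59% of Ridgeback, so Beatriz controls Ridgeback.
Ridgeback and Beatriz together hold 70% + 19% = 89% of Juniper, so Beatriz controls Juniper.

Yes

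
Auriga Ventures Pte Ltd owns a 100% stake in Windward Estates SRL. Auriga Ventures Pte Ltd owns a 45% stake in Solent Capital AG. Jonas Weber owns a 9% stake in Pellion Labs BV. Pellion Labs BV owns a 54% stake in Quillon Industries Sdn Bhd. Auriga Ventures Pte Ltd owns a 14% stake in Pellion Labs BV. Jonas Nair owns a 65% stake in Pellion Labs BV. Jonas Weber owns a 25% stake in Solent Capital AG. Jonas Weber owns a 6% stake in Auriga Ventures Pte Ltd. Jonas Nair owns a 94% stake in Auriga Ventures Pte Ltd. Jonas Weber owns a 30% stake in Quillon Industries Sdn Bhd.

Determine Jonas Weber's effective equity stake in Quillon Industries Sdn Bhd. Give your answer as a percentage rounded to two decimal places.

Jonas Weber reaches Quillon along 3 paths.
Direct stake: 30% = 30%.
Via Pellion: 9% × 54% = 4.86%.
Via Auriga → Pellion: 6% × 14% × 54% = 0.4536%.
Total: 30% + 4.86% + 0.4536% = 35.3136%.
Rounded: 35.31%.

35.31%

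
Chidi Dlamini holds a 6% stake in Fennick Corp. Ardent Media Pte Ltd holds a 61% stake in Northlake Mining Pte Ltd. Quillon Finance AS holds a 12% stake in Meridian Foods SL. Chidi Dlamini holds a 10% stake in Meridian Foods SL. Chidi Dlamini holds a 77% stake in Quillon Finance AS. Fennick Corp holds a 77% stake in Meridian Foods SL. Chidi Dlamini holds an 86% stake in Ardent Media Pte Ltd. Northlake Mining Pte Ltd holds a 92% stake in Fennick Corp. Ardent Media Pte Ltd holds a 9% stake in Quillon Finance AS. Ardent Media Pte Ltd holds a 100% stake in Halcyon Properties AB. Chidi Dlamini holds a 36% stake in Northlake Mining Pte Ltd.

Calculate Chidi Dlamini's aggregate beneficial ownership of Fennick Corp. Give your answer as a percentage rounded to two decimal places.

87.38%

Chidi reaches Fennick along 3 paths.
Direct stake: 6% = 6%.
Via Ardent → Northlake: 86% × 61% × 92% = 48.2632%.
Via Northlake: 36% × 92% = 33.12%.
Total: 6% + 48.2632% + 33.12% = 87.3832%.
Rounded: 87.38%.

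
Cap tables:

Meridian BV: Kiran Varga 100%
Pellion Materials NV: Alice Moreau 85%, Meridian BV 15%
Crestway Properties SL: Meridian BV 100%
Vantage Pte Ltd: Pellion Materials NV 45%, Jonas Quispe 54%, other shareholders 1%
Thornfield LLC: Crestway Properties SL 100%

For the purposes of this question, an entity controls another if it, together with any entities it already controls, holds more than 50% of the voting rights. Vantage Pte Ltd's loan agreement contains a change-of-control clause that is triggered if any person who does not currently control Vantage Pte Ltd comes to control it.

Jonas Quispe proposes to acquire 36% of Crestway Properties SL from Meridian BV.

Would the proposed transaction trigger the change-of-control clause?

No

The purchase adds only to Jonas's holdings (Meridian's stake shrinks), so Jonas is the only person who could newly come to control Vantage.
Jonas holds 54% of Vantage, so Jonas controls Vantage.
So Jonas already controls Vantage before the transaction.
After the purchase, Jonas holds 36% of Crestway directly, and Meridian's stake falls to 64%.
Jonas controlled Vantage already, so this is not a new person acquiring control; every other person's position is unchanged or reduced.
No new person acquires control, so the clause is not triggered.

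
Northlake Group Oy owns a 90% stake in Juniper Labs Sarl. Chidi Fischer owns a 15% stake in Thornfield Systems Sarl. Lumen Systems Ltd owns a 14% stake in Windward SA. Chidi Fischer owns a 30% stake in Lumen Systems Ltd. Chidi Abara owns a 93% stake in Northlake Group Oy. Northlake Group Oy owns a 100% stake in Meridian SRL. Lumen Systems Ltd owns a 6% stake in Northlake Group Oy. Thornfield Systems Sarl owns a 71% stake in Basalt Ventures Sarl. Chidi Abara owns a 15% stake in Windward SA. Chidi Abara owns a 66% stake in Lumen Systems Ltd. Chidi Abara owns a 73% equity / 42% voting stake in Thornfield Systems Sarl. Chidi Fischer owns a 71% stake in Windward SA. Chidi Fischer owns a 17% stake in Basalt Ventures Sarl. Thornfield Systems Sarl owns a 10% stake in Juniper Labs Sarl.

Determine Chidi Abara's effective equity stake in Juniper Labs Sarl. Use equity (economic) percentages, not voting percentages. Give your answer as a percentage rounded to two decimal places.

Chidi Abara reaches Juniper along 3 paths.
Via Northlake: 93% × 90% = 83.7%.
Via Lumen → Northlake: 66% × 6% × 90% = 3.564%.
Via Thornfield: 73% × 10% = 7.3%.
Total: 83.7% + 3.564% + 7.3% = 94.564%.
Rounded: 94.56%.

94.56%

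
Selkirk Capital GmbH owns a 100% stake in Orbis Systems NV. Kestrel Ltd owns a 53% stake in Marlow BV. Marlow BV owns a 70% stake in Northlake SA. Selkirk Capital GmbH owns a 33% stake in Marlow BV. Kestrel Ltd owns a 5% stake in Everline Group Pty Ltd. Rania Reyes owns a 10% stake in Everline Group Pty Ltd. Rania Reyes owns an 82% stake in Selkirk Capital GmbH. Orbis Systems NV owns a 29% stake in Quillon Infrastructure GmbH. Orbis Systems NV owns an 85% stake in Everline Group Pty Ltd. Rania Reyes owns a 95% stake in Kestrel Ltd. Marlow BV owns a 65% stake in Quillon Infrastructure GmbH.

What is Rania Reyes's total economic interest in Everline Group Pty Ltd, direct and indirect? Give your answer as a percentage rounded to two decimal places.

84.45%

Rania reaches Everline along 3 paths.
Via Selkirk → Orbis: 82% × 100% × 85% = 69.7%.
Direct stake: 10% = 10%.
Via Kestrel: 95% × 5% = 4.75%.
Total: 69.7% + 10% + 4.75% = 84.45%.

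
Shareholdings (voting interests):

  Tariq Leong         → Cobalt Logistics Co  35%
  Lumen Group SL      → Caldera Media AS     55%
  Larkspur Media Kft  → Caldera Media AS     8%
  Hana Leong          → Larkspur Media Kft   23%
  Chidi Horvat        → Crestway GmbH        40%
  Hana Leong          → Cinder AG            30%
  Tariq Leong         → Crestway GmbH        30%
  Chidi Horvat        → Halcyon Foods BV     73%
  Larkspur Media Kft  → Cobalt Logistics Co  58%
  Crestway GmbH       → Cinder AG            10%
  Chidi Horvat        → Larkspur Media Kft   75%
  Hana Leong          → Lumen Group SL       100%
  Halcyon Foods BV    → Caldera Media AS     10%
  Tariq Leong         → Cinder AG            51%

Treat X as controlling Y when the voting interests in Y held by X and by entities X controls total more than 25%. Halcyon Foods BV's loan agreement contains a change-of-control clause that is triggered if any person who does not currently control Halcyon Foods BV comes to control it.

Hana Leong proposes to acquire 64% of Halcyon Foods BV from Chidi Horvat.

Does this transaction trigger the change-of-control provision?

Yes

The purchase adds only to Hana's holdings (Chidi's stake shrinks), so Hana is the only person who could newly come to control Halcyon.
Hana holds 100% of Lumen, so Hana controls Lumen.
Hana holds 30% of Cinder, so Hana controls Cinder.
Lumen holds 55% of Caldera, so Hana controls Caldera.
Neither Hana nor any entity Hana controls holds any voting interest in Halcyon.
So before the transaction, Hana does not control Halcyon.
After the purchase, Hana holds 64% of Halcyon directly, and Chidi's stake falls to 9%.
Hana holds 64% of Halcyon, so Hana controls Halcyon.
Hana did not control Halcyon before and does after, so the clause is triggered.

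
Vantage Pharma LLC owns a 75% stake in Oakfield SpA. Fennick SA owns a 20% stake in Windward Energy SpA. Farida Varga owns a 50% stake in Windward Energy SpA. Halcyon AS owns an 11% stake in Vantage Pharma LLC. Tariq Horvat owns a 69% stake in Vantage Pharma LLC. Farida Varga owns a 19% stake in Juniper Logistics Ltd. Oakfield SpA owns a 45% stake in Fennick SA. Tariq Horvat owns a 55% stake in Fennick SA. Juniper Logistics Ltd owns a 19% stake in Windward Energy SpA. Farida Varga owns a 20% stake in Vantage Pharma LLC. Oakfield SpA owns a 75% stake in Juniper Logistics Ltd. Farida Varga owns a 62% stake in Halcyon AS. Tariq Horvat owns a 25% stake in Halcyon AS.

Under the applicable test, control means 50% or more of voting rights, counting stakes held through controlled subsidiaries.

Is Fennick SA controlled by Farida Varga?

Farida holds 62% of Halcyon, so Farida controls Halcyon.
Farida holds 50% of Windward, so Farida controls Windward.
Neither Farida nor any entity Farida controls holds any voting interest in Fennick.
So Farida does not control Fennick.

No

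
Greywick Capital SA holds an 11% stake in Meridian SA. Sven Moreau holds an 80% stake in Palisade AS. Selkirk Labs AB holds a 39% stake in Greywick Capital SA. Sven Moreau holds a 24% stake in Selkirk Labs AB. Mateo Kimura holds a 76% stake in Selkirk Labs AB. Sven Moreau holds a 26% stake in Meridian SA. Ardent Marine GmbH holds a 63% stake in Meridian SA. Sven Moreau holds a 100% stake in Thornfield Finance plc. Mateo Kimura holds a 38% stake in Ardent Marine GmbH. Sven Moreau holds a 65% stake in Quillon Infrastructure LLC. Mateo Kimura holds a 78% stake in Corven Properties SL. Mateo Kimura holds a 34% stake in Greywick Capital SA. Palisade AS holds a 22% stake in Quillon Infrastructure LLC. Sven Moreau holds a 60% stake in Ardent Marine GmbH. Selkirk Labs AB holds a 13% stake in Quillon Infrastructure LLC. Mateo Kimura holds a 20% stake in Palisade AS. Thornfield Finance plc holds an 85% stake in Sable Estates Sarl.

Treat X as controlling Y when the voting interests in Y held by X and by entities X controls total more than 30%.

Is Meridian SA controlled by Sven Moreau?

Yes

Sven holds 60% of Ardent, so Sven controls Ardent.
Ardent and Sven together hold 63% + 26% = 89% of Meridian, so Sven controls Meridian.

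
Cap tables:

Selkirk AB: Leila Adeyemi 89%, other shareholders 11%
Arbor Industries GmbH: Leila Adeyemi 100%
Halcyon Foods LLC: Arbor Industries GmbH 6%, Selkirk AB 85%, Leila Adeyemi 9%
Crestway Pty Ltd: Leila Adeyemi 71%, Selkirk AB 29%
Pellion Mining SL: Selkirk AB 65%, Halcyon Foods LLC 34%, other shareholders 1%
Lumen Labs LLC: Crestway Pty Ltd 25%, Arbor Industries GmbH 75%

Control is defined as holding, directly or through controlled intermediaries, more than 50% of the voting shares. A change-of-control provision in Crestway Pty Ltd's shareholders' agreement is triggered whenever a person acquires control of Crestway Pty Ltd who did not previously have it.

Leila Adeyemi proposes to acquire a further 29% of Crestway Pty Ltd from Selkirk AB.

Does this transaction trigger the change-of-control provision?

The purchase adds only to Leila's holdings (Selkirk's stake shrinks), so Leila is the only person who could newly come to control Crestway.
Leila holds 89% of Selkirk, so Leila controls Selkirk.
Leila and Selkirk together hold 71% + 29% = 100% of Crestway, so Leila controls Crestway.
So Leila already controls Crestway before the transaction.
After the purchase, Leila's direct stake in Crestway rises to 71% + 29% = 100%, and Selkirk's stake falls to 0%.
Leila controlled Crestway already, so this is not a new person acquiring control; every other person's position is unchanged or reduced.
No new person acquires control, so the clause is not triggered.

No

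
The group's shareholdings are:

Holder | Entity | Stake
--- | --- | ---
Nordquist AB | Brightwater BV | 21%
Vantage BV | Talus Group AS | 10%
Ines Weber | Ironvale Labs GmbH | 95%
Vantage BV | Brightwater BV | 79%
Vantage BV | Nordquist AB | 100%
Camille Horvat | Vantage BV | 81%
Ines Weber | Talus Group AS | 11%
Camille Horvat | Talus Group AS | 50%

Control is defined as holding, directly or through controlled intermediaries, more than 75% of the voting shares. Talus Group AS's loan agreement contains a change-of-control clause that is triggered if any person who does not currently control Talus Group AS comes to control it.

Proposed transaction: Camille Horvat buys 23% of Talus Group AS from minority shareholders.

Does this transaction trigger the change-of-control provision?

Yes

The purchase changes only Camille's holdings, so Camille is the only person who could newly come to control Talus.
Camille holds 81% of Vantage, so Camille controls Vantage.
Vantage holds 100% of Nordquist, so Camille controls Nordquist.
Vantage and Nordquist together hold 79% + 21% = 100% of Brightwater, so Camille controls Brightwater.
In Talus, Camille's side holds only 50% + 10% = 60%, not > 75%.
So before the transaction, Camille does not control Talus.
After the purchase, Camille's direct stake in Talus rises to 50% + 23% = 73%.
Camille and Vantage together hold 73% + 10% = 83% of Talus, so Camille controls Talus.
Camille did not control Talus before and does after, so the clause is triggered.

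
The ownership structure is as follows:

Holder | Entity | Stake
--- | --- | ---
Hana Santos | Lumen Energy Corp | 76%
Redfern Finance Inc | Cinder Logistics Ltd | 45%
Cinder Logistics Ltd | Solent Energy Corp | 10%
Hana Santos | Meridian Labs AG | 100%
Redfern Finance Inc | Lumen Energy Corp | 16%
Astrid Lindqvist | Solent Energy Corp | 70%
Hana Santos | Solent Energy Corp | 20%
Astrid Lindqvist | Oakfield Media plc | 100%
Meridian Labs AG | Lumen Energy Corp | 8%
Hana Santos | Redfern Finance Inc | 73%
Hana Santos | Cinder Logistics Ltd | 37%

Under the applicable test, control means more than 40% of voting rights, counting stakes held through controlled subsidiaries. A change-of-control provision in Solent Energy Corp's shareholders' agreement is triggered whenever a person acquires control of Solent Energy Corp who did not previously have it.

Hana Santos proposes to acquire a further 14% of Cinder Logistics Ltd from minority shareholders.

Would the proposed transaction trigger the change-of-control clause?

The purchase changes only Hana's holdings, so Hana is the only person who could newly come to control Solent.
Hana holds 73% of Redfern, so Hana controls Redfern.
Hana and Redfern together hold 37% + 45% = 82% of Cinder, so Hana controls Cinder.
Hana holds 100% of Meridian, so Hana controls Meridian.
Redfern and Hana and Meridian together hold 16% + 76% + 8% = 100% of Lumen, so Hana controls Lumen.
In Solent, Hana's side holds only 20% + 10% = 30%, not > 40%.
So before the transaction, Hana does not control Solent.
After the purchase, Hana's direct stake in Cinder rises to 37% + 14% = 51%.
Hana and Redfern together hold 51% + 45% = 96% of Cinder, so Hana controls Cinder.
After the transaction, Hana's side holds 20% + 10% = 30% of Solent, not > 40%, so Hana still does not control Solent.
No new person acquires control, so the clause is not triggered.

No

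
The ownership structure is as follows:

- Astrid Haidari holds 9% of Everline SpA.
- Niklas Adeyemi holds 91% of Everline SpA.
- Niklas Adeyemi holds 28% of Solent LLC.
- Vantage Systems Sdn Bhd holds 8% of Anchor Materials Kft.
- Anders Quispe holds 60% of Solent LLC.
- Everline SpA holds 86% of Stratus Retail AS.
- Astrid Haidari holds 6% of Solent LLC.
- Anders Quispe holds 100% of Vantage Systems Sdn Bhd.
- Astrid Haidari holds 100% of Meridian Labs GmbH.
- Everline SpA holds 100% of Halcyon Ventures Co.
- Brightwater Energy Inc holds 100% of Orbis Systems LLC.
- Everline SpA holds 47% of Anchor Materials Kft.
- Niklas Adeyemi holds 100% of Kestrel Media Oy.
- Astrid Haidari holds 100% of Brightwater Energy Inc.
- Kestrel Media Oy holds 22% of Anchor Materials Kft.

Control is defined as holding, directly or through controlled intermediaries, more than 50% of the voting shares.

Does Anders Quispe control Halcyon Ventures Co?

Anders holds 100% of Vantage, so Anders controls Vantage.
Anders holds 60% of Solent, so Anders controls Solent.
Neither Anders nor any entity Anders controls holds any voting interest in Halcyon.
So Anders does not control Halcyon.

No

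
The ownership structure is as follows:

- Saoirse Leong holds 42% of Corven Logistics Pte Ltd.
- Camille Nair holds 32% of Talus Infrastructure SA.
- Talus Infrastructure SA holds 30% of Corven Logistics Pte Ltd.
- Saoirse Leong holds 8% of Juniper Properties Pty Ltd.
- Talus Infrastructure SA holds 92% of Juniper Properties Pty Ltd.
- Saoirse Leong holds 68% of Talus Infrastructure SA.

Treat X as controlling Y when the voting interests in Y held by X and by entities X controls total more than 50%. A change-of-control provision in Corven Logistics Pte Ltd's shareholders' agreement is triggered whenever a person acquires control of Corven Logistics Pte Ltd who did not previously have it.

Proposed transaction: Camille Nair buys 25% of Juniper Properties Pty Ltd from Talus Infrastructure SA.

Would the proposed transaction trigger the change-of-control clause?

The purchase adds only to Camille's holdings (Talus's stake shrinks), so Camille is the only person who could newly come to control Corven.
Camille's largest direct stake is 32% in Talus, which does not meet the threshold, so Camille controls no company.
Neither Camille nor any entity Camille controls holds any voting interest in Corven.
So before the transaction, Camille does not control Corven.
After the purchase, Camille holds 25% of Juniper directly, and Talus's stake falls to 67%.
Camille's side now holds 25% of Juniper, not > 50%, so Camille still does not control Juniper.
After the transaction, neither Camille nor any entity Camille controls holds a voting interest in Corven, so Camille still does not control it.
No new person acquires control, so the clause is not triggered.

No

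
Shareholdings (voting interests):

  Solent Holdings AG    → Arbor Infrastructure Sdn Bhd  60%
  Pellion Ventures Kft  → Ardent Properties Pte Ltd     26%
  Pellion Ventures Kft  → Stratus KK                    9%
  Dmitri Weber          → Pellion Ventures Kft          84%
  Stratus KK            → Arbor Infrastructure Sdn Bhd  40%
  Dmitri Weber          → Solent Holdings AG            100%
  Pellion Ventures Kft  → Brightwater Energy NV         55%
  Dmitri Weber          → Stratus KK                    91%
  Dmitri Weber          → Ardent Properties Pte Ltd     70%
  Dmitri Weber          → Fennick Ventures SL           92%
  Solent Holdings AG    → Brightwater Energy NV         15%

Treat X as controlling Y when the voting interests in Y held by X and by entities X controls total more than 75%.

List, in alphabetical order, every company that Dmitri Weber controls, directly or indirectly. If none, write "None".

Dmitri holds 100% of Solent, so Dmitri controls Solent.
Dmitri holds 84% of Pellion, so Dmitri controls Pellion.
Dmitri and Pellion together hold 91% + 9% = 100% of Stratus, so Dmitri controls Stratus.
Dmitri and Pellion together hold 70% + 26% = 96% of Ardent, so Dmitri controls Ardent.
Dmitri holds 92% of Fennick, so Dmitri controls Fennick.
Stratus and Solent together hold 40% + 60% = 100% of Arbor, so Dmitri controls Arbor.
No other company's threshold is met.

Arbor Infrastructure Sdn Bhd, Ardent Properties Pte Ltd, Fennick Ventures SL, Pellion Ventures Kft, Solent Holdings AG, Stratus KK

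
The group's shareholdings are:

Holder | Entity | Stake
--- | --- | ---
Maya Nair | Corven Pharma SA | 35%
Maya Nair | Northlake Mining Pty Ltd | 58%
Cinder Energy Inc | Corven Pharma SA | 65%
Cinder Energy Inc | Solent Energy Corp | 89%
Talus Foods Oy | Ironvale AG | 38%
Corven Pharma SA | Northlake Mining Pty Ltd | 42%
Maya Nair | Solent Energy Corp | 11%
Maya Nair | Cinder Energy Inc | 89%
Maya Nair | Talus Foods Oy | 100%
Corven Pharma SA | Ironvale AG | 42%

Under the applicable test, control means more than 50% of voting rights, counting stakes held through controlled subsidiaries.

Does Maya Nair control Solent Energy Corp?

Yes

Maya holds 89% of Cinder, so Maya controls Cinder.
Maya and Cinder together hold 11% + 89% = 100% of Solent, so Maya controls Solent.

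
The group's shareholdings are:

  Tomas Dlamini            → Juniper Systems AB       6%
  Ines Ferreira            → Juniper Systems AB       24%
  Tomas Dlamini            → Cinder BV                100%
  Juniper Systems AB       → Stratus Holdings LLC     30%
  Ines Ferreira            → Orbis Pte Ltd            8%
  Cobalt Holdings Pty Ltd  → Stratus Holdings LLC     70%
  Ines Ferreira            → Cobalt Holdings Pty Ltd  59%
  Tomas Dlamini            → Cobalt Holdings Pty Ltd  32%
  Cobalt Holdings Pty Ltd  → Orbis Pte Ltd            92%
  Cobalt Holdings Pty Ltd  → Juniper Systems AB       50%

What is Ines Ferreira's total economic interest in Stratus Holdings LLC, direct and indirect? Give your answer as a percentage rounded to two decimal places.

57.35%

Ines reaches Stratus along 3 paths.
Via Cobalt: 59% × 70% = 41.3%.
Via Cobalt → Juniper: 59% × 50% × 30% = 8.85%.
Via Juniper: 24% × 30% = 7.2%.
Total: 41.3% + 8.85% + 7.2% = 57.35%.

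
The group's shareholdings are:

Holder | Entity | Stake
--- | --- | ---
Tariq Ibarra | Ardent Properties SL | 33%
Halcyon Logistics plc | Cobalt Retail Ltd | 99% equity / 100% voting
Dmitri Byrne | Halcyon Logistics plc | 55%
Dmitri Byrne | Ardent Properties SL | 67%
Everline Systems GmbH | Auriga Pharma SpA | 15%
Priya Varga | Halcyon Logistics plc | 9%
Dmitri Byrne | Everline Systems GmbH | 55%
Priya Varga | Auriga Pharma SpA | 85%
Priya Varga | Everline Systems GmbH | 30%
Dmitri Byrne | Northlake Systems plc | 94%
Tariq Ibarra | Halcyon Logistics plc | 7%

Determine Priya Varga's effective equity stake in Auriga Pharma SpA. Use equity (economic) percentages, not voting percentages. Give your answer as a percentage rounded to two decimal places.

Priya reaches Auriga along 2 paths.
Via Everline: 30% × 15% = 4.5%.
Direct stake: 85% = 85%.
Total: 4.5% + 85% = 89.5%.
Rounded: 89.50%.

89.50%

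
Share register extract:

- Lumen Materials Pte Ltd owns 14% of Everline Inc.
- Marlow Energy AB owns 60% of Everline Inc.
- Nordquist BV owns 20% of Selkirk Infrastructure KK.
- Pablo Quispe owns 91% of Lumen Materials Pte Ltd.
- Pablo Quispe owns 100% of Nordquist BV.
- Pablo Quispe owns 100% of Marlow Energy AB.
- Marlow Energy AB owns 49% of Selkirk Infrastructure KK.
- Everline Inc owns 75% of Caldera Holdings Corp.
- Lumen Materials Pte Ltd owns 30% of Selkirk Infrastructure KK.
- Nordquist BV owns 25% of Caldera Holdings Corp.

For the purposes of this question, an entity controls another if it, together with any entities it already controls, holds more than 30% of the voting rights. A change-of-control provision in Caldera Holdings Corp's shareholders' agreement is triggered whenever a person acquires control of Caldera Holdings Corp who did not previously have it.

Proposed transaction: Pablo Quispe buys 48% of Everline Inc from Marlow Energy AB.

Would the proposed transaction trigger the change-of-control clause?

No

The purchase adds only to Pablo's holdings (Marlow's stake shrinks), so Pablo is the only person who could newly come to control Caldera.
Pablo holds 100% of Marlow, so Pablo controls Marlow.
Pablo holds 91% of Lumen, so Pablo controls Lumen.
Marlow and Lumen together hold 60% + 14% = 74% of Everline, so Pablo controls Everline.
Pablo holds 100% of Nordquist, so Pablo controls Nordquist.
Everline and Nordquist together hold 75% + 25% = 100% of Caldera, so Pablo controls Caldera.
So Pablo already controls Caldera before the transaction.
After the purchase, Pablo holds 48% of Everline directly, and Marlow's stake falls to 12%.
Pablo controlled Caldera already, so this is not a new person acquiring control; every other person's position is unchanged or reduced.
No new person acquires control, so the clause is not triggered.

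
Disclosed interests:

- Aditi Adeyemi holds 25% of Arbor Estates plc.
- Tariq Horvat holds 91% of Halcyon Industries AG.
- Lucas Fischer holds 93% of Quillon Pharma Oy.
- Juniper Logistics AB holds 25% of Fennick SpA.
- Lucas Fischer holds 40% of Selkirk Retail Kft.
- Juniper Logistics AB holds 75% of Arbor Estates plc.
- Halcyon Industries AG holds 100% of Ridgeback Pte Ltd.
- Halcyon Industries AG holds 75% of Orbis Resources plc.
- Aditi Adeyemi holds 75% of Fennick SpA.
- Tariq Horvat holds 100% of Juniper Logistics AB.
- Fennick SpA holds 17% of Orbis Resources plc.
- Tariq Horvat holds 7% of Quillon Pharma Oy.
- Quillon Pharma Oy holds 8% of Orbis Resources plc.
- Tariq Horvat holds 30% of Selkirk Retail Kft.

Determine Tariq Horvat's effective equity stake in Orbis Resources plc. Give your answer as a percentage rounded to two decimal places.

Tariq reaches Orbis along 3 paths.
Via Halcyon: 91% × 75% = 68.25%.
Via Quillon: 7% × 8% = 0.56%.
Via Juniper → Fennick: 100% × 25% × 17% = 4.25%.
Total: 68.25% + 0.56% + 4.25% = 73.06%.

73.06%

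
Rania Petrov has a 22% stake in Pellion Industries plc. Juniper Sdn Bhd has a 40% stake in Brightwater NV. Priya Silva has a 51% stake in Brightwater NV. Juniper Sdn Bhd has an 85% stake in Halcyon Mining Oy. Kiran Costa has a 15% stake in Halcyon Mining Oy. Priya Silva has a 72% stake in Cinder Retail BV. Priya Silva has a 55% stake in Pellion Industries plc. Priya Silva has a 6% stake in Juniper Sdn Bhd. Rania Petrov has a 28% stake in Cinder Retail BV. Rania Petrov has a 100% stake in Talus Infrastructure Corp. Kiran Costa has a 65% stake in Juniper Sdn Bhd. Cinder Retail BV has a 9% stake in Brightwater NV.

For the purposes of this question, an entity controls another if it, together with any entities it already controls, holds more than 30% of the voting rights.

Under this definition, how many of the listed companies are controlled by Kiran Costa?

Kiran holds 65% of Juniper, so Kiran controls Juniper.
Kiran and Juniper together hold 15% + 85% = 100% of Halcyon, so Kiran controls Halcyon.
Juniper holds 40% of Brightwater, so Kiran controls Brightwater.
No other company's threshold is met.
Kiran controls 3 companies.

3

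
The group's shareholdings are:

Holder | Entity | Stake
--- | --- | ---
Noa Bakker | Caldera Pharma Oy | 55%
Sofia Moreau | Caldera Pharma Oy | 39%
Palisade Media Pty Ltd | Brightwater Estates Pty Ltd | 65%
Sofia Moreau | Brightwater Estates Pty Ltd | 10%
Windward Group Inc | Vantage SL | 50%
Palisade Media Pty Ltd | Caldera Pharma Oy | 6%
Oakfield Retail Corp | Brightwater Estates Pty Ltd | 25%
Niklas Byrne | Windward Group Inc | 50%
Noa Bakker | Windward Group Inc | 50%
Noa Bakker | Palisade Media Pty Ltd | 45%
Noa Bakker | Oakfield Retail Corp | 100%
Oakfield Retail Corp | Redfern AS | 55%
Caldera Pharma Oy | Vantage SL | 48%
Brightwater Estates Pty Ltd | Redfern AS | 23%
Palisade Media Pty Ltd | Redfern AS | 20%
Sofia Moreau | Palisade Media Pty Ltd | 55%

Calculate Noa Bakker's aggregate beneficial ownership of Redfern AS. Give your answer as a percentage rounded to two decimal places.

Noa reaches Redfern along 4 paths.
Via Palisade: 45% × 20% = 9%.
Via Oakfield: 100% × 55% = 55%.
Via Palisade → Brightwater: 45% × 65% × 23% = 6.7275%.
Via Oakfield → Brightwater: 100% × 25% × 23% = 5.75%.
Total: 9% + 55% + 6.7275% + 5.75% = 76.4775%.
Rounded: 76.48%.

76.48%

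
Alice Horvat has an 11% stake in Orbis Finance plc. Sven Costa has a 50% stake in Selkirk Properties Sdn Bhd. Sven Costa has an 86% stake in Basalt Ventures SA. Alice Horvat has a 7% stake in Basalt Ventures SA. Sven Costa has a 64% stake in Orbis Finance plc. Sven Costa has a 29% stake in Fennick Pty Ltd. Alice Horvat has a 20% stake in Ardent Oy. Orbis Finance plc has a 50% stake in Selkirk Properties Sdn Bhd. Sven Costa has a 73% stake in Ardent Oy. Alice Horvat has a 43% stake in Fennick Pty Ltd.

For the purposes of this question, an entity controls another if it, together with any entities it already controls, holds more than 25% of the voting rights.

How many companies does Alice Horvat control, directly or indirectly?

Alice holds 43% of Fennick, so Alice controls Fennick.
No other company's threshold is met.
Alice controls 1 company.

1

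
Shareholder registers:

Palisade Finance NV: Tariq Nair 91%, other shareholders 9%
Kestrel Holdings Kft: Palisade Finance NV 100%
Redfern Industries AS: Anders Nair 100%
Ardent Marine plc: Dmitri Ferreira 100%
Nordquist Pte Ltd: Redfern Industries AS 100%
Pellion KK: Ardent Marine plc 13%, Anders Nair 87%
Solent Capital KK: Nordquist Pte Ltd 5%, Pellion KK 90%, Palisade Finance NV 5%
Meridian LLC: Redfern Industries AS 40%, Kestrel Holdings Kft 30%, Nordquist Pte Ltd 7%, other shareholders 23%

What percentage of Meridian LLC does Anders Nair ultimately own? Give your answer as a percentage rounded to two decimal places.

Anders reaches Meridian along 2 paths.
Via Redfern: 100% × 40% = 40%.
Via Redfern → Nordquist: 100% × 100% × 7% = 7%.
Total: 40% + 7% = 47%.
Rounded: 47.00%.

47.00%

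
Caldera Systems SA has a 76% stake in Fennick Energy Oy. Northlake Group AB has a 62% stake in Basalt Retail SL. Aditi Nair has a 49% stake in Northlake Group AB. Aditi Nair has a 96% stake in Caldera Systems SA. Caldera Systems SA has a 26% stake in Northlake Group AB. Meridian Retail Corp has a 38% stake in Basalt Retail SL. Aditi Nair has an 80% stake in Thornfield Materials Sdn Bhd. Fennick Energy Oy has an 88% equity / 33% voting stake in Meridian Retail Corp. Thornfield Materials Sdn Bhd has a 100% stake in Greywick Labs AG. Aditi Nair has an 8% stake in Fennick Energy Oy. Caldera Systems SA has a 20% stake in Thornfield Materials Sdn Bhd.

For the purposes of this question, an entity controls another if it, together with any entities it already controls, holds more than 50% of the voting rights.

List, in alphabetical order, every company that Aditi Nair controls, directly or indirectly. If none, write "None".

Basalt Retail SL, Caldera Systems SA, Fennick Energy Oy, Greywick Labs AG, Northlake Group AB, Thornfield Materials Sdn Bhd

Aditi holds 96% of Caldera, so Aditi controls Caldera.
Caldera and Aditi together hold 20% + 80% = 100% of Thornfield, so Aditi controls Thornfield.
Caldera and Aditi together hold 76% + 8% = 84% of Fennick, so Aditi controls Fennick.
Caldera and Aditi together hold 26% + 49% = 75% of Northlake, so Aditi controls Northlake.
Thornfield holds 100% of Greywick, so Aditi controls Greywick.
Northlake holds 62% of Basalt, so Aditi controls Basalt.
No other company's threshold is met.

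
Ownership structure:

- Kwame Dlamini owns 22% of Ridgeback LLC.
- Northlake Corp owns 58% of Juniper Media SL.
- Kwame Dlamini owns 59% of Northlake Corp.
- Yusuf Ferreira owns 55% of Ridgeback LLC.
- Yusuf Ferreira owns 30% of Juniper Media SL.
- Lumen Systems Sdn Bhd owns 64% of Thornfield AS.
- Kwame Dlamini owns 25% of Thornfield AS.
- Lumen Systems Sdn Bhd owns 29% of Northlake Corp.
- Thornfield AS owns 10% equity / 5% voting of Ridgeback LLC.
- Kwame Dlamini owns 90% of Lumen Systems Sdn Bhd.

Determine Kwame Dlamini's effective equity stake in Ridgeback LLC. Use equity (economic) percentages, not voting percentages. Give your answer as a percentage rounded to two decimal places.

30.26%

Kwame reaches Ridgeback along 3 paths.
Direct stake: 22% = 22%.
Via Thornfield: 25% × 10% = 2.5%.
Via Lumen → Thornfield: 90% × 64% × 10% = 5.76%.
Total: 22% + 2.5% + 5.76% = 30.26%.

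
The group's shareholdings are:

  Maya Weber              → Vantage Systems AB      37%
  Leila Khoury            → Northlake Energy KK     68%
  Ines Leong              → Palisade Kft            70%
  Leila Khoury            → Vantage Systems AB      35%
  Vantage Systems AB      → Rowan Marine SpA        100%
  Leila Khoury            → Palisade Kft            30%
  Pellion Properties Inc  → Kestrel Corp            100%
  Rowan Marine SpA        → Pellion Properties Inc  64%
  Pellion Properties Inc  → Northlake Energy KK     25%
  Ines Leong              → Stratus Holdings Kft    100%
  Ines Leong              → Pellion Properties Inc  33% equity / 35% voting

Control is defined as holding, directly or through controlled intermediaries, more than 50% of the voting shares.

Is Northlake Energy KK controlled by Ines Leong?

No

Ines holds 70% of Palisade, so Ines controls Palisade.
Ines holds 100% of Stratus, so Ines controls Stratus.
Neither Ines nor any entity Ines controls holds any voting interest in Northlake.
So Ines does not control Northlake.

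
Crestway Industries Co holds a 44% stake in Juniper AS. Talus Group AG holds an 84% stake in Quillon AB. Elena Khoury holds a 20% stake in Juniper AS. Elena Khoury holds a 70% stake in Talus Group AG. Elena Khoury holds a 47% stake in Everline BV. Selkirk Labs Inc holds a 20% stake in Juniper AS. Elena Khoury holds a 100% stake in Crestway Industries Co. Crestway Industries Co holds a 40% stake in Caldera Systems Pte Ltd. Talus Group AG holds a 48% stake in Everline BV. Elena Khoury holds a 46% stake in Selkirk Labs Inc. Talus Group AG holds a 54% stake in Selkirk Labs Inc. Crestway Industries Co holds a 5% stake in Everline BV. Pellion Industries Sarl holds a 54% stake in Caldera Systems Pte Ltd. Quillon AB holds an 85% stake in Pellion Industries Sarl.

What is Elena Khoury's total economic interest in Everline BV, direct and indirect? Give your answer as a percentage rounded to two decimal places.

85.60%

Elena reaches Everline along 3 paths.
Direct stake: 47% = 47%.
Via Crestway: 100% × 5% = 5%.
Via Talus: 70% × 48% = 33.6%.
Total: 47% + 5% + 33.6% = 85.6%.
Rounded: 85.60%.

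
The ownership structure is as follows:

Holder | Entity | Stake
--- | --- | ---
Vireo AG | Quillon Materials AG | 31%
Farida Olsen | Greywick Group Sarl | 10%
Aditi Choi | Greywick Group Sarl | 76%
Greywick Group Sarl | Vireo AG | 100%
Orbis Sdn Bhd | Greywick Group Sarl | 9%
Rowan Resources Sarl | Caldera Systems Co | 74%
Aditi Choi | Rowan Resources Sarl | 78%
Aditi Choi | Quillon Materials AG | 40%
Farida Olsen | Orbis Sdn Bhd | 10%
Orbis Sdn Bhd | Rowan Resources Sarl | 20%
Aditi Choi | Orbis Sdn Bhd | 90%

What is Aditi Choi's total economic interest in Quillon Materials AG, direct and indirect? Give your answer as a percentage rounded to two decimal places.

66.07%

Aditi reaches Quillon along 3 paths.
Via Greywick → Vireo: 76% × 100% × 31% = 23.56%.
Via Orbis → Greywick → Vireo: 90% × 9% × 100% × 31% = 2.511%.
Direct stake: 40% = 40%.
Total: 23.56% + 2.511% + 40% = 66.071%.
Rounded: 66.07%.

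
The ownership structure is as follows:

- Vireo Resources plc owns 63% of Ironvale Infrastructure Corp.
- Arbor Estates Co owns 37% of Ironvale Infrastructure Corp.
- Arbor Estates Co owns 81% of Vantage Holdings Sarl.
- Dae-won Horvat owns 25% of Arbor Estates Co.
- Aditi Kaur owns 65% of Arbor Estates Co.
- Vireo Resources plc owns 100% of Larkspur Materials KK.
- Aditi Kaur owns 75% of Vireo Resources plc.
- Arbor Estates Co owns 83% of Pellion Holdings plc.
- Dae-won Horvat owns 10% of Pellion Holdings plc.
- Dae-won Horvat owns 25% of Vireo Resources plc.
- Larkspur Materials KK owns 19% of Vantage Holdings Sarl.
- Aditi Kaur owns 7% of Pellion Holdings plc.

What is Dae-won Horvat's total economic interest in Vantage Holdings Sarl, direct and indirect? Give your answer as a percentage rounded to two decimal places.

25.00%

Dae-won reaches Vantage along 2 paths.
Via Arbor: 25% × 81% = 20.25%.
Via Vireo → Larkspur: 25% × 100% × 19% = 4.75%.
Total: 20.25% + 4.75% = 25%.
Rounded: 25.00%.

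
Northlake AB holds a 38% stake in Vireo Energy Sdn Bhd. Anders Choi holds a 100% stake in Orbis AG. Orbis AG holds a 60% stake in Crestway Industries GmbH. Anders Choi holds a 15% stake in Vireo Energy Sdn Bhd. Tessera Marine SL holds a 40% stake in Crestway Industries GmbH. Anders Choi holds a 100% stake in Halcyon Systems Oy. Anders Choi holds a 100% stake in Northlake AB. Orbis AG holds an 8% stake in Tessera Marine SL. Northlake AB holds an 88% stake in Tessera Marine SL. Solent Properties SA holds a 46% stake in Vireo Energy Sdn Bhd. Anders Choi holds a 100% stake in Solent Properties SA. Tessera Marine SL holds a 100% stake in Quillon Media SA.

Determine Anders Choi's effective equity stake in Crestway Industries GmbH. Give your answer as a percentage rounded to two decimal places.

98.40%

Anders reaches Crestway along 3 paths.
Via Orbis: 100% × 60% = 60%.
Via Orbis → Tessera: 100% × 8% × 40% = 3.2%.
Via Northlake → Tessera: 100% × 88% × 40% = 35.2%.
Total: 60% + 3.2% + 35.2% = 98.4%.
Rounded: 98.40%.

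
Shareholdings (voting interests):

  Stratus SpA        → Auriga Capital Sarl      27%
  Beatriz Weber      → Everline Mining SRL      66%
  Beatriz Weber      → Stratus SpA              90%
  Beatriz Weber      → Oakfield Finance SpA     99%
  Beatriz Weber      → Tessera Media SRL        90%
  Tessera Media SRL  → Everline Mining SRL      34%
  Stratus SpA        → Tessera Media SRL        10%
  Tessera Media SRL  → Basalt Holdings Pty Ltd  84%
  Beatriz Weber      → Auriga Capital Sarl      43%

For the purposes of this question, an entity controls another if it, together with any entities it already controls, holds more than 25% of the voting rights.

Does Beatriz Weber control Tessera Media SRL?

Beatriz holds 90% of Stratus, so Beatriz controls Stratus.
Stratus and Beatriz together hold 10% + 90% = 100% of Tessera, so Beatriz controls Tessera.

Yes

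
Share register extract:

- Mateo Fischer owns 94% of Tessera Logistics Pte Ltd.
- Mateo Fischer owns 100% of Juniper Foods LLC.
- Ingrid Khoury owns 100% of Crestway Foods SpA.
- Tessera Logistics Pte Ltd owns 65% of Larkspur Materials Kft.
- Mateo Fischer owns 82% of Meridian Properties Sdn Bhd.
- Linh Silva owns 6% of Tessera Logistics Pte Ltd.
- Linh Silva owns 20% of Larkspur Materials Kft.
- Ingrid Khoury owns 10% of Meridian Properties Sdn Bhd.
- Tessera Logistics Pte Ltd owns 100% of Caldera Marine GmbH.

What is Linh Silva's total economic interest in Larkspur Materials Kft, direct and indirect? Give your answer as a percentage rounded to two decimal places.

Linh reaches Larkspur along 2 paths.
Direct stake: 20% = 20%.
Via Tessera: 6% × 65% = 3.9%.
Total: 20% + 3.9% = 23.9%.
Rounded: 23.90%.

23.90%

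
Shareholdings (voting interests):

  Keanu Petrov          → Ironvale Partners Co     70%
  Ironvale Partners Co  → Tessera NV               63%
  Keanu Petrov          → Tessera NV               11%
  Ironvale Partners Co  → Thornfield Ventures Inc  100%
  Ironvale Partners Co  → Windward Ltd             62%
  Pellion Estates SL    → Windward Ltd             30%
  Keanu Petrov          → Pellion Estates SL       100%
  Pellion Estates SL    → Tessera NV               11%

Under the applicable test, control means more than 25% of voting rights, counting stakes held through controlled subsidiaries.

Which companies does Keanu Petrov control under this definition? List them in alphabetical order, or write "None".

Ironvale Partners Co, Pellion Estates SL, Tessera NV, Thornfield Ventures Inc, Windward Ltd

Keanu holds 70% of Ironvale, so Keanu controls Ironvale.
Keanu holds 100% of Pellion, so Keanu controls Pellion.
Ironvale and Keanu and Pellion together hold 63% + 11% + 11% = 85% of Tessera, so Keanu controls Tessera.
Pellion and Ironvale together hold 30% + 62% = 92% of Windward, so Keanu controls Windward.
Ironvale holds 100% of Thornfield, so Keanu controls Thornfield.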